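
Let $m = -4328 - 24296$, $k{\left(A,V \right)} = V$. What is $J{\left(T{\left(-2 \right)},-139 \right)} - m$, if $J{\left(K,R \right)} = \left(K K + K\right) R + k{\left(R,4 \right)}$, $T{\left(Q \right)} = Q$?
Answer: $28350$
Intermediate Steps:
$m = -28624$ ($m = -4328 - 24296 = -28624$)
$J{\left(K,R \right)} = 4 + R \left(K + K^{2}\right)$ ($J{\left(K,R \right)} = \left(K K + K\right) R + 4 = \left(K^{2} + K\right) R + 4 = \left(K + K^{2}\right) R + 4 = R \left(K + K^{2}\right) + 4 = 4 + R \left(K + K^{2}\right)$)
$J{\left(T{\left(-2 \right)},-139 \right)} - m = \left(4 - -278 - 139 \left(-2\right)^{2}\right) - -28624 = \left(4 + 278 - 556\right) + 28624 = -274 + 28624 = 28350$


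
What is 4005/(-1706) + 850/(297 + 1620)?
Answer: -6227485/3270402 ≈ -1.9042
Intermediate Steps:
4005/(-1706) + 850/(297 + 1620) = 4005*(-1/1706) + 850/1917 = -4005/1706 + 850*(1/1917) = -4005/1706 + 850/1917 = -6227485/3270402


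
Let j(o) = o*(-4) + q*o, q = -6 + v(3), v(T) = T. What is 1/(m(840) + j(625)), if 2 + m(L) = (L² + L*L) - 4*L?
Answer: 1/1403463 ≈ 7.1252e-7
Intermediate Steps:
q = -3 (q = -6 + 3 = -3)
j(o) = -7*o (j(o) = o*(-4) - 3*o = -4*o - 3*o = -7*o)
m(L) = -2 - 4*L + 2*L² (m(L) = -2 + ((L² + L*L) - 4*L) = -2 + ((L² + L²) - 4*L) = -2 + (2*L² - 4*L) = -2 + (-4*L + 2*L²) = -2 - 4*L + 2*L²)
1/(m(840) + j(625)) = 1/((-2 - 4*840 + 2*840²) - 7*625) = 1/((-2 - 3360 + 2*705600) - 4375) = 1/((-2 - 3360 + 1411200) - 4375) = 1/(1407838 - 4375) = 1/1403463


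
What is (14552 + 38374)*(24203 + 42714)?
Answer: 3541649142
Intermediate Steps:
(14552 + 38374)*(24203 + 42714) = 52926*66917 = 3541649142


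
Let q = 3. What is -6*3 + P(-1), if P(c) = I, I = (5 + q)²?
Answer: 46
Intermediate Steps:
I = 64 (I = (5 + 3)² = 8² = 64)
P(c) = 64
-6*3 + P(-1) = -6*3 + 64 = -18 + 64 = 46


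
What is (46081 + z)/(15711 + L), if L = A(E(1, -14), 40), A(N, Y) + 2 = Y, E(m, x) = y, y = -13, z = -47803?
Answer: -1722/15749 ≈ -0.10934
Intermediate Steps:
E(m, x) = -13
A(N, Y) = -2 + Y
L = 38 (L = -2 + 40 = 38)
(46081 + z)/(15711 + L) = (46081 - 47803)/(15711 + 38) = -1722/15749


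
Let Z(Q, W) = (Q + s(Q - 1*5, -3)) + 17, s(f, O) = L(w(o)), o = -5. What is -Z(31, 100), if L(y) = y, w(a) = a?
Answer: -43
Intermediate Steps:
s(f, O) = -5
Z(Q, W) = 12 + Q (Z(Q, W) = (Q - 5) + 17 = (-5 + Q) + 17 = 12 + Q)
-Z(31, 100) = -(12 + 31) = -1*43 = -43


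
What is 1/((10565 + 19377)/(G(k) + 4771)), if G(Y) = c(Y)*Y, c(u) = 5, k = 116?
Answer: 5351/29942 ≈ 0.17871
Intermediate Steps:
G(Y) = 5*Y
1/((10565 + 19377)/(G(k) + 4771)) = 1/((10565 + 19377)/(5*116 + 4771)) = 1/(29942/(580 + 4771)) = 1/(29942/5351) = 5351/29942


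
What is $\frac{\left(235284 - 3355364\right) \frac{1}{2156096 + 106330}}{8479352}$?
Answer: $- \frac{195005}{1198994151747} \approx -1.6264 \cdot 10^{-7}$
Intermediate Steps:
$\frac{\left(235284 - 3355364\right) \frac{1}{2156096 + 106330}}{8479352} = - \frac{3120080}{2262426} \cdot \frac{1}{8479352} = \left(-3120080\right) \frac{1}{2262426} \cdot \frac{1}{8479352} = \left(- \frac{1560040}{1131213}\right) \frac{1}{8479352} = - \frac{195005}{1198994151747}$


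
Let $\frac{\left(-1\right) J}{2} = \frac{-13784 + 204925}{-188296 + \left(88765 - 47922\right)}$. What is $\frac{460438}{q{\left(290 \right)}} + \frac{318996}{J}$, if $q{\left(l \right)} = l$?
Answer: $\frac{3454180786009}{27715445} \approx 1.2463 \cdot 10^{5}$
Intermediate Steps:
$J = \frac{382282}{147453}$ ($J = - 2 \frac{-13784 + 204925}{-188296 + \left(88765 - 47922\right)} = - 2 \frac{191141}{-188296 + \left(88765 - 47922\right)} = - 2 \frac{191141}{-188296 + 40843} = - 2 \frac{191141}{-147453} = - 2 \cdot 191141 \left(- \frac{1}{147453}\right) = \left(-2\right) \left(- \frac{191141}{147453}\right) = \frac{382282}{147453} \approx 2.5926$)
$\frac{460438}{q{\left(290 \right)}} + \frac{318996}{J} = \frac{460438}{290} + \frac{318996}{\frac{382282}{147453}} = 460438 \cdot \frac{1}{290} + 318996 \cdot \frac{147453}{382282} = \frac{230219}{145} + \frac{23518458594}{191141} = \frac{3454180786009}{27715445}$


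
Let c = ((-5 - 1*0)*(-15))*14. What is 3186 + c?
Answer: 4236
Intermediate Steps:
c = 1050 (c = ((-5 + 0)*(-15))*14 = -5*(-15)*14 = 75*14 = 1050)
3186 + c = 3186 + 1050 = 4236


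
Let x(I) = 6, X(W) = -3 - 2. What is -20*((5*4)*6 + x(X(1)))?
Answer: -2520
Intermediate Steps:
X(W) = -5
-20*((5*4)*6 + x(X(1))) = -20*((5*4)*6 + 6) = -20*(20*6 + 6) = -20*(120 + 6) = -20*126 = -2520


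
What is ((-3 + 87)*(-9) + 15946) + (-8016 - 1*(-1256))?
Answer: 8430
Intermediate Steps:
((-3 + 87)*(-9) + 15946) + (-8016 - 1*(-1256)) = (84*(-9) + 15946) + (-8016 + 1256) = (-756 + 15946) - 6760 = 15190 - 6760 = 8430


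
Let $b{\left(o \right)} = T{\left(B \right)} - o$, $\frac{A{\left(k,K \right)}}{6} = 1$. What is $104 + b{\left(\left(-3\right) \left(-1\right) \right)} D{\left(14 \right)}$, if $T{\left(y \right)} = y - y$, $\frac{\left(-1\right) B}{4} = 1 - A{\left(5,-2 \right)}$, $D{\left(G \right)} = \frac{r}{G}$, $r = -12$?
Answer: $\frac{746}{7} \approx 106.57$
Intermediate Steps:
$A{\left(k,K \right)} = 6$ ($A{\left(k,K \right)} = 6 \cdot 1 = 6$)
$D{\left(G \right)} = - \frac{12}{G}$
$B = 20$ ($B = - 4 \left(1 - 6\right) = \left(-4\right) \left(-5\right) = 20$)
$T{\left(y \right)} = 0$
$b{\left(o \right)} = - o$ ($b{\left(o \right)} = 0 - o = - o$)
$104 + b{\left(\left(-3\right) \left(-1\right) \right)} D{\left(14 \right)} = 104 + - \left(-3\right) \left(-1\right) \left(- \frac{12}{14}\right) = 104 + \left(-1\right) 3 \left(\left(-12\right) \frac{1}{14}\right) = 104 - - \frac{18}{7} = 104 + \frac{18}{7} = \frac{746}{7}$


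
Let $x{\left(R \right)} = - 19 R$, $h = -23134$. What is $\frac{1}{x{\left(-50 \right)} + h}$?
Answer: $- \frac{1}{22184} \approx -4.5078 \cdot 10^{-5}$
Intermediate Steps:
$\frac{1}{x{\left(-50 \right)} + h} = \frac{1}{\left(-19\right) \left(-50\right) - 23134} = \frac{1}{950 - 23134} = \frac{1}{-22184} = - \frac{1}{22184}$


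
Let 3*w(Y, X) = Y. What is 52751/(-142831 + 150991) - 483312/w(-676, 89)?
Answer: 174516727/81120 ≈ 2151.3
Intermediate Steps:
w(Y, X) = Y/3
52751/(-142831 + 150991) - 483312/w(-676, 89) = 52751/(-142831 + 150991) - 483312/((⅓)*(-676)) = 52751/8160 - 483312/(-676/3) = 52751*(1/8160) - 483312*(-3/676) = 3103/480 + 362484/169 = 174516727/81120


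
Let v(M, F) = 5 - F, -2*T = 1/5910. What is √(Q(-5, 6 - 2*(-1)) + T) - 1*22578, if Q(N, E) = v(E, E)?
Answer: -22578 + I*√104787255/5910 ≈ -22578.0 + 1.7321*I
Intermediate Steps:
T = -1/11820 (T = -½/5910 = -½*1/5910 = -1/11820 ≈ -8.4602e-5)
Q(N, E) = 5 - E
√(Q(-5, 6 - 2*(-1)) + T) - 1*22578 = √((5 - (6 - 2*(-1))) - 1/11820) - 1*22578 = √((5 - (6 + 2)) - 1/11820) - 22578 = √((5 - 1*8) - 1/11820) - 22578 = √((5 - 8) - 1/11820) - 22578 = √(-3 - 1/11820) - 22578 = √(-35461/11820) - 22578 = I*√104787255/5910 - 22578 = -22578 + I*√104787255/5910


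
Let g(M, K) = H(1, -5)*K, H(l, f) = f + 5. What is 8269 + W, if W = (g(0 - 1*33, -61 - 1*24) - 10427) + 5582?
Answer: 3424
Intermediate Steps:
H(l, f) = 5 + f
g(M, K) = 0 (g(M, K) = (5 - 5)*K = 0*K = 0)
W = -4845 (W = (0 - 10427) + 5582 = -10427 + 5582 = -4845)
8269 + W = 8269 - 4845 = 3424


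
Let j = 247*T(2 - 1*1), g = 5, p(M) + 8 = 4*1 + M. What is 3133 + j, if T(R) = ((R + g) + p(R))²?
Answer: 5356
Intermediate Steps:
p(M) = -4 + M (p(M) = -8 + (4*1 + M) = -8 + (4 + M) = -4 + M)
T(R) = (1 + 2*R)² (T(R) = ((R + 5) + (-4 + R))² = ((5 + R) + (-4 + R))² = (1 + 2*R)²)
j = 2223 (j = 247*(1 + 2*(2 - 1*1))² = 247*(1 + 2*(2 - 1))² = 247*(1 + 2*1)² = 247*(1 + 2)² = 247*3² = 247*9 = 2223)
3133 + j = 3133 + 2223 = 5356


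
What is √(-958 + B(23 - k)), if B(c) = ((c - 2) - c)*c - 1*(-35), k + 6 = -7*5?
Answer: I*√1051 ≈ 32.419*I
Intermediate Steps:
k = -41 (k = -6 - 7*5 = -6 - 35 = -41)
B(c) = 35 - 2*c (B(c) = ((-2 + c) - c)*c + 35 = -2*c + 35 = 35 - 2*c)
√(-958 + B(23 - k)) = √(-958 + (35 - 2*(23 - 1*(-41)))) = √(-958 + (35 - 2*(23 + 41))) = √(-958 + (35 - 2*64)) = √(-958 + (35 - 128)) = √(-958 - 93) = √(-1051) = I*√1051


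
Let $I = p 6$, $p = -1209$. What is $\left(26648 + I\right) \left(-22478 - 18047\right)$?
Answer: $-785941850$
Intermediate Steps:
$I = -7254$ ($I = \left(-1209\right) 6 = -7254$)
$\left(26648 + I\right) \left(-22478 - 18047\right) = \left(26648 - 7254\right) \left(-22478 - 18047\right) = 19394 \left(-40525\right) = -785941850$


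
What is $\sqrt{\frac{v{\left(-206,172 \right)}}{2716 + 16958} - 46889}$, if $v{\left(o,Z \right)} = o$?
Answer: $\frac{2 i \sqrt{126035796307}}{3279} \approx 216.54 i$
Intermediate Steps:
$\sqrt{\frac{v{\left(-206,172 \right)}}{2716 + 16958} - 46889} = \sqrt{- \frac{206}{2716 + 16958} - 46889} = \sqrt{- \frac{206}{19674} - 46889} = \sqrt{\left(-206\right) \frac{1}{19674} - 46889} = \sqrt{- \frac{103}{9837} - 46889} = \sqrt{- \frac{461247196}{9837}} = \frac{2 i \sqrt{126035796307}}{3279}$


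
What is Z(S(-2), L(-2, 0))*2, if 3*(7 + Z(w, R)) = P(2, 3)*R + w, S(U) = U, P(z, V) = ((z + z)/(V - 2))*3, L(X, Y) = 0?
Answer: -46/3 ≈ -15.333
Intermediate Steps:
P(z, V) = 6*z/(-2 + V) (P(z, V) = ((2*z)/(-2 + V))*3 = (2*z/(-2 + V))*3 = 6*z/(-2 + V))
Z(w, R) = -7 + 4*R + w/3 (Z(w, R) = -7 + ((6*2/(-2 + 3))*R + w)/3 = -7 + ((6*2/1)*R + w)/3 = -7 + ((6*2*1)*R + w)/3 = -7 + (12*R + w)/3 = -7 + (w + 12*R)/3 = -7 + (4*R + w/3) = -7 + 4*R + w/3)
Z(S(-2), L(-2, 0))*2 = (-7 + 4*0 + (1/3)*(-2))*2 = (-7 + 0 - 2/3)*2 = -23/3*2 = -46/3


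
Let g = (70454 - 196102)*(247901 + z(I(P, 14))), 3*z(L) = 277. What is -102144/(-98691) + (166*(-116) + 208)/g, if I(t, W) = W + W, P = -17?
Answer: 397849408497511/384399796202360 ≈ 1.0350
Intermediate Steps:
I(t, W) = 2*W
z(L) = 277/3 (z(L) = (⅓)*277 = 277/3)
g = -93479599040/3 (g = (70454 - 196102)*(247901 + 277/3) = -125648*743980/3 = -93479599040/3 ≈ -3.1160e+10)
-102144/(-98691) + (166*(-116) + 208)/g = -102144/(-98691) + (166*(-116) + 208)/(-93479599040/3) = -102144*(-1/98691) + (-19256 + 208)*(-3/93479599040) = 34048/32897 - 19048*(-3/93479599040) = 34048/32897 + 7143/11684949880 = 397849408497511/384399796202360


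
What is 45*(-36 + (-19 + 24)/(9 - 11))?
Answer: -3465/2 ≈ -1732.5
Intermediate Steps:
45*(-36 + (-19 + 24)/(9 - 11)) = 45*(-36 + 5/(-2)) = 45*(-36 + 5*(-½)) = 45*(-36 - 5/2) = 45*(-77/2) = -3465/2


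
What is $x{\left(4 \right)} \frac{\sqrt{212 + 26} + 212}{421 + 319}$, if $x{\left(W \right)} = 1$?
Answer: $\frac{53}{185} + \frac{\sqrt{238}}{740} \approx 0.30733$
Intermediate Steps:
$x{\left(4 \right)} \frac{\sqrt{212 + 26} + 212}{421 + 319} = 1 \frac{\sqrt{212 + 26} + 212}{421 + 319} = 1 \frac{\sqrt{238} + 212}{740} = 1 \left(212 + \sqrt{238}\right) \frac{1}{740} = 1 \left(\frac{53}{185} + \frac{\sqrt{238}}{740}\right) = \frac{53}{185} + \frac{\sqrt{238}}{740}$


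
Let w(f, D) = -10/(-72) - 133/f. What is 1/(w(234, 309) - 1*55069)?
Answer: -156/8590831 ≈ -1.8159e-5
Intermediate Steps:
w(f, D) = 5/36 - 133/f (w(f, D) = -10*(-1/72) - 133/f = 5/36 - 133/f)
1/(w(234, 309) - 1*55069) = 1/((5/36 - 133/234) - 1*55069) = 1/((5/36 - 133*1/234) - 55069) = 1/((5/36 - 133/234) - 55069) = 1/(-67/156 - 55069) = 1/(-8590831/156) = -156/8590831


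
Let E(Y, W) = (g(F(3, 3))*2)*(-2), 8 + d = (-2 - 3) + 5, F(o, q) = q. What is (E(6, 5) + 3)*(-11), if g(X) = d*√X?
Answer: -33 - 352*√3 ≈ -642.68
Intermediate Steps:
d = -8 (d = -8 + ((-2 - 3) + 5) = -8 + (-5 + 5) = -8 + 0 = -8)
g(X) = -8*√X
E(Y, W) = 32*√3 (E(Y, W) = (-8*√3*2)*(-2) = -16*√3*(-2) = 32*√3)
(E(6, 5) + 3)*(-11) = (32*√3 + 3)*(-11) = (3 + 32*√3)*(-11) = -33 - 352*√3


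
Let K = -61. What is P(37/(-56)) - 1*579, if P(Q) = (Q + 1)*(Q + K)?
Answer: -1881351/3136 ≈ -599.92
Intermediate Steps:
P(Q) = (1 + Q)*(-61 + Q) (P(Q) = (Q + 1)*(Q - 61) = (1 + Q)*(-61 + Q))
P(37/(-56)) - 1*579 = (-61 + (37/(-56))**2 - 2220/(-56)) - 1*579 = (-61 + (37*(-1/56))**2 - 2220*(-1)/56) - 579 = (-61 + (-37/56)**2 - 60*(-37/56)) - 579 = (-61 + 1369/3136 + 555/14) - 579 = -65607/3136 - 579 = -1881351/3136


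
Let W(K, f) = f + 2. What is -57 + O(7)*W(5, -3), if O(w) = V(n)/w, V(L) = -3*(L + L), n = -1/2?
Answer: -402/7 ≈ -57.429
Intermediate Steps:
W(K, f) = 2 + f
n = -½ (n = -1*½ = -½ ≈ -0.50000)
V(L) = -6*L
O(w) = 3/w (O(w) = (-6*(-½))/w = 3/w)
-57 + O(7)*W(5, -3) = -57 + (3/7)*(2 - 3) = -57 + (3*(⅐))*(-1) = -57 + (3/7)*(-1) = -57 - 3/7 = -402/7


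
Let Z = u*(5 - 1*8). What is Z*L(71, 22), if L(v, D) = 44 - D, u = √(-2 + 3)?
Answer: -66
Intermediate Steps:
u = 1 (u = √1 = 1)
Z = -3 (Z = 1*(5 - 1*8) = 1*(5 - 8) = 1*(-3) = -3)
Z*L(71, 22) = -3*(44 - 1*22) = -3*(44 - 22) = -3*22 = -66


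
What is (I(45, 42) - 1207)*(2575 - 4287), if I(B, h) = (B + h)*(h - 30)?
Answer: 279056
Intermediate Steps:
I(B, h) = (-30 + h)*(B + h) (I(B, h) = (B + h)*(-30 + h) = (-30 + h)*(B + h))
(I(45, 42) - 1207)*(2575 - 4287) = ((42² - 30*45 - 30*42 + 45*42) - 1207)*(2575 - 4287) = ((1764 - 1350 - 1260 + 1890) - 1207)*(-1712) = (1044 - 1207)*(-1712) = -163*(-1712) = 279056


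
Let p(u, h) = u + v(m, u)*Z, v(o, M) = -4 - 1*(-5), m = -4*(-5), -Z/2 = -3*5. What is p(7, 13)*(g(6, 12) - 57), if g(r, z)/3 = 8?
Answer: -1221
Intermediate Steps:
Z = 30 (Z = -(-6)*5 = -2*(-15) = 30)
m = 20
v(o, M) = 1 (v(o, M) = -4 + 5 = 1)
g(r, z) = 24 (g(r, z) = 3*8 = 24)
p(u, h) = 30 + u (p(u, h) = u + 1*30 = u + 30 = 30 + u)
p(7, 13)*(g(6, 12) - 57) = (30 + 7)*(24 - 57) = 37*(-33) = -1221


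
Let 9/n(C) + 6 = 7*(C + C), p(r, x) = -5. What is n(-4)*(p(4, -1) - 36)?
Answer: 369/62 ≈ 5.9516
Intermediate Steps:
n(C) = 9/(-6 + 14*C) (n(C) = 9/(-6 + 7*(C + C)) = 9/(-6 + 7*(2*C)) = 9/(-6 + 14*C))
n(-4)*(p(4, -1) - 36) = (9/(2*(-3 + 7*(-4))))*(-5 - 36) = (9/(2*(-3 - 28)))*(-41) = ((9/2)/(-31))*(-41) = ((9/2)*(-1/31))*(-41) = -9/62*(-41) = 369/62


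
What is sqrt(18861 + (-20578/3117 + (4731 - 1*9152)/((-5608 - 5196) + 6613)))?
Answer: 3*sqrt(4413858120809918)/1451483 ≈ 137.32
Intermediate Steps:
sqrt(18861 + (-20578/3117 + (4731 - 1*9152)/((-5608 - 5196) + 6613))) = sqrt(18861 + (-20578*1/3117 + (4731 - 9152)/(-10804 + 6613))) = sqrt(18861 + (-20578/3117 - 4421/(-4191))) = sqrt(18861 + (-20578/3117 - 4421*(-1/4191))) = sqrt(18861 + (-20578/3117 + 4421/4191)) = sqrt(18861 - 8051349/1451483) = sqrt(27368369514/1451483) = 3*sqrt(4413858120809918)/1451483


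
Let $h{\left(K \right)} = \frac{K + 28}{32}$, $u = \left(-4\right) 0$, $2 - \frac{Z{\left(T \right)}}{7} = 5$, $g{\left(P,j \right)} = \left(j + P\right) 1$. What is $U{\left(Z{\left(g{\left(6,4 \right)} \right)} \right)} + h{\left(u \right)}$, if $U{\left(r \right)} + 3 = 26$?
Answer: $\frac{191}{8} \approx 23.875$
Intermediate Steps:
$g{\left(P,j \right)} = P + j$ ($g{\left(P,j \right)} = \left(P + j\right) 1 = P + j$)
$Z{\left(T \right)} = -21$ ($Z{\left(T \right)} = 14 - 35 = -21$)
$u = 0$
$h{\left(K \right)} = \frac{7}{8} + \frac{K}{32}$ ($h{\left(K \right)} = \left(28 + K\right) \frac{1}{32} = \frac{7}{8} + \frac{K}{32}$)
$U{\left(r \right)} = 23$ ($U{\left(r \right)} = -3 + 26 = 23$)
$U{\left(Z{\left(g{\left(6,4 \right)} \right)} \right)} + h{\left(u \right)} = 23 + \left(\frac{7}{8} + \frac{1}{32} \cdot 0\right) = 23 + \left(\frac{7}{8} + 0\right) = 23 + \frac{7}{8} = \frac{191}{8}$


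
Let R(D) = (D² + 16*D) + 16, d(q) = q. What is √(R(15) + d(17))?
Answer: √498 ≈ 22.316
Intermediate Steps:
R(D) = 16 + D² + 16*D
√(R(15) + d(17)) = √((16 + 15² + 16*15) + 17) = √((16 + 225 + 240) + 17) = √(481 + 17) = √498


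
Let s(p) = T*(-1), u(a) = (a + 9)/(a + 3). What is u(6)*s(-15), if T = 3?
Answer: -5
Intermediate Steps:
u(a) = (9 + a)/(3 + a)
s(p) = -3 (s(p) = 3*(-1) = -3)
u(6)*s(-15) = ((9 + 6)/(3 + 6))*(-3) = (15/9)*(-3) = ((⅑)*15)*(-3) = (5/3)*(-3) = -5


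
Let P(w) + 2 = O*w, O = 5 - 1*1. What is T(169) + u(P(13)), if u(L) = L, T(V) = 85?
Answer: 135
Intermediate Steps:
O = 4 (O = 5 - 1 = 4)
P(w) = -2 + 4*w
T(169) + u(P(13)) = 85 + (-2 + 4*13) = 85 + (-2 + 52) = 85 + 50 = 135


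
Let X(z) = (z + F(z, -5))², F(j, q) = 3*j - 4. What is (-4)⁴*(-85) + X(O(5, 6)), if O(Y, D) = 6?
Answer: -21360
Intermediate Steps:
F(j, q) = -4 + 3*j
X(z) = (-4 + 4*z)² (X(z) = (z + (-4 + 3*z))² = (-4 + 4*z)²)
(-4)⁴*(-85) + X(O(5, 6)) = (-4)⁴*(-85) + 16*(-1 + 6)² = 256*(-85) + 16*5² = -21760 + 16*25 = -21760 + 400 = -21360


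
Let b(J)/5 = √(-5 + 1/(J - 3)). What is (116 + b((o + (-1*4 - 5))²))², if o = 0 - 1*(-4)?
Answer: 293307/22 + 580*I*√2398/11 ≈ 13332.0 + 2582.0*I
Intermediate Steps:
o = 4 (o = 0 + 4 = 4)
b(J) = 5*√(-5 + 1/(-3 + J)) (b(J) = 5*√(-5 + 1/(J - 3)) = 5*√(-5 + 1/(-3 + J)))
(116 + b((o + (-1*4 - 5))²))² = (116 + 5*√((16 - 5*(4 + (-1*4 - 5))²)/(-3 + (4 + (-1*4 - 5))²)))² = (116 + 5*√((16 - 5*(4 + (-4 - 5))²)/(-3 + (4 + (-4 - 5))²)))² = (116 + 5*√((16 - 5*(4 - 9)²)/(-3 + (4 - 9)²)))² = (116 + 5*√((16 - 5*(-5)²)/(-3 + (-5)²)))² = (116 + 5*√((16 - 5*25)/(-3 + 25)))² = (116 + 5*√((16 - 125)/22))² = (116 + 5*√((1/22)*(-109)))² = (116 + 5*√(-109/22))² = (116 + 5*(I*√2398/22))² = (116 + 5*I*√2398/22)²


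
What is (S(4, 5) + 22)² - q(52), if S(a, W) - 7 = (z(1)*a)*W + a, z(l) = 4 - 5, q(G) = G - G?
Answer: 169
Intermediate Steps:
q(G) = 0
z(l) = -1
S(a, W) = 7 + a - W*a (S(a, W) = 7 + ((-a)*W + a) = 7 + (-W*a + a) = 7 + (a - W*a) = 7 + a - W*a)
(S(4, 5) + 22)² - q(52) = ((7 + 4 - 1*5*4) + 22)² - 1*0 = ((7 + 4 - 20) + 22)² + 0 = (-9 + 22)² + 0 = 13² + 0 = 169 + 0 = 169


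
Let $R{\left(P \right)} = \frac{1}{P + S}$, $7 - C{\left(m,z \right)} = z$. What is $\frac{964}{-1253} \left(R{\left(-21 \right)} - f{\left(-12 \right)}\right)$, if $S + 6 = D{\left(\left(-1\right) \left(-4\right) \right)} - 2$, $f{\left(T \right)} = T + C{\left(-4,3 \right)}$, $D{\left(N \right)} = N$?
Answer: $- \frac{191836}{31325} \approx -6.1241$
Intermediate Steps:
$C{\left(m,z \right)} = 7 - z$
$f{\left(T \right)} = 4 + T$ ($f{\left(T \right)} = T + \left(7 - 3\right) = T + 4 = 4 + T$)
$S = -4$ ($S = -6 - -2 = -6 + \left(4 - 2\right) = -6 + 2 = -4$)
$R{\left(P \right)} = \frac{1}{-4 + P}$ ($R{\left(P \right)} = \frac{1}{P - 4} = \frac{1}{-4 + P}$)
$\frac{964}{-1253} \left(R{\left(-21 \right)} - f{\left(-12 \right)}\right) = \frac{964}{-1253} \left(\frac{1}{-4 - 21} - \left(4 - 12\right)\right) = 964 \left(- \frac{1}{1253}\right) \left(\frac{1}{-25} - -8\right) = - \frac{964 \left(- \frac{1}{25} + 8\right)}{1253} = \left(- \frac{964}{1253}\right) \frac{199}{25} = - \frac{191836}{31325}$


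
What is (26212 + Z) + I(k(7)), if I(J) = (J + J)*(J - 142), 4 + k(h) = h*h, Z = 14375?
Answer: 31857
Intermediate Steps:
k(h) = -4 + h**2 (k(h) = -4 + h*h = -4 + h**2)
I(J) = 2*J*(-142 + J) (I(J) = (2*J)*(-142 + J) = 2*J*(-142 + J))
(26212 + Z) + I(k(7)) = (26212 + 14375) + 2*(-4 + 7**2)*(-142 + (-4 + 7**2)) = 40587 + 2*(-4 + 49)*(-142 + (-4 + 49)) = 40587 + 2*45*(-142 + 45) = 40587 + 2*45*(-97) = 40587 - 8730 = 31857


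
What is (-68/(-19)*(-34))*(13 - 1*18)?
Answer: 11560/19 ≈ 608.42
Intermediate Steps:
(-68/(-19)*(-34))*(13 - 1*18) = (-68*(-1/19)*(-34))*(13 - 18) = ((68/19)*(-34))*(-5) = -2312/19*(-5) = 11560/19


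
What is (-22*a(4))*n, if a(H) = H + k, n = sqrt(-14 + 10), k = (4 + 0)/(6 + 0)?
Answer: -616*I/3 ≈ -205.33*I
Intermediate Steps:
k = 2/3 (k = 4/6 = 4*(1/6) = 2/3 ≈ 0.66667)
n = 2*I (n = sqrt(-4) = 2*I ≈ 2.0*I)
a(H) = 2/3 + H (a(H) = H + 2/3 = 2/3 + H)
(-22*a(4))*n = (-22*(2/3 + 4))*(2*I) = (-22*14/3)*(2*I) = -616*I/3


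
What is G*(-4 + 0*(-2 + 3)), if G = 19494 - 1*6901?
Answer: -50372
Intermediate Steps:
G = 12593 (G = 19494 - 6901 = 12593)
G*(-4 + 0*(-2 + 3)) = 12593*(-4 + 0*(-2 + 3)) = 12593*(-4 + 0*1) = 12593*(-4 + 0) = 12593*(-4) = -50372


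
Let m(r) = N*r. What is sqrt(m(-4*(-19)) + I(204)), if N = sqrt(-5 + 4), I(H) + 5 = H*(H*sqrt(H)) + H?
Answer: sqrt(199 + 76*I + 83232*sqrt(51)) ≈ 771.1 + 0.049*I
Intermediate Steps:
I(H) = -5 + H + H**(5/2) (I(H) = -5 + (H*(H*sqrt(H)) + H) = -5 + (H*H**(3/2) + H) = -5 + (H**(5/2) + H) = -5 + (H + H**(5/2)) = -5 + H + H**(5/2))
N = I (N = sqrt(-1) = I ≈ 1.0*I)
m(r) = I*r
sqrt(m(-4*(-19)) + I(204)) = sqrt(I*(-4*(-19)) + (-5 + 204 + 204**(5/2))) = sqrt(I*76 + (-5 + 204 + 83232*sqrt(51))) = sqrt(76*I + (199 + 83232*sqrt(51))) = sqrt(199 + 76*I + 83232*sqrt(51))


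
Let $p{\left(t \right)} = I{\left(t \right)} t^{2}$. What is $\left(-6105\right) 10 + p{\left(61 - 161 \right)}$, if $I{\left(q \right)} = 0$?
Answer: $-61050$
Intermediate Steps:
$p{\left(t \right)} = 0$ ($p{\left(t \right)} = 0 t^{2} = 0$)
$\left(-6105\right) 10 + p{\left(61 - 161 \right)} = \left(-6105\right) 10 + 0 = -61050 + 0 = -61050$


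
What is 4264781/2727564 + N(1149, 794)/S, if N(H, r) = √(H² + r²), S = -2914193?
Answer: 4264781/2727564 - √1950637/2914193 ≈ 1.5631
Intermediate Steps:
4264781/2727564 + N(1149, 794)/S = 4264781/2727564 + √(1149² + 794²)/(-2914193) = 4264781*(1/2727564) + √(1320201 + 630436)*(-1/2914193) = 4264781/2727564 + √1950637*(-1/2914193) = 4264781/2727564 - √1950637/2914193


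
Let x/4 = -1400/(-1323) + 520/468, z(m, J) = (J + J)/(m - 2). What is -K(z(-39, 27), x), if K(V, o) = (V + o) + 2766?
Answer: -21490768/7749 ≈ -2773.4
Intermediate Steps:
z(m, J) = 2*J/(-2 + m) (z(m, J) = (2*J)/(-2 + m) = 2*J/(-2 + m))
x = 1640/189 (x = 4*(-1400/(-1323) + 520/468) = 4*(-1400*(-1/1323) + 520*(1/468)) = 4*(200/189 + 10/9) = 4*(410/189) = 1640/189 ≈ 8.6772)
K(V, o) = 2766 + V + o
-K(z(-39, 27), x) = -(2766 + 2*27/(-2 - 39) + 1640/189) = -(2766 + 2*27/(-41) + 1640/189) = -(2766 + 2*27*(-1/41) + 1640/189) = -(2766 - 54/41 + 1640/189) = -1*21490768/7749 = -21490768/7749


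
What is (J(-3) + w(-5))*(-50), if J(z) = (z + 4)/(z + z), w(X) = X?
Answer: 775/3 ≈ 258.33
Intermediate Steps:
J(z) = (4 + z)/(2*z) (J(z) = (4 + z)/((2*z)) = (4 + z)*(1/(2*z)) = (4 + z)/(2*z))
(J(-3) + w(-5))*(-50) = ((½)*(4 - 3)/(-3) - 5)*(-50) = ((½)*(-⅓)*1 - 5)*(-50) = (-⅙ - 5)*(-50) = -31/6*(-50) = 775/3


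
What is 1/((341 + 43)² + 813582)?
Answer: 1/961038 ≈ 1.0405e-6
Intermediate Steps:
1/((341 + 43)² + 813582) = 1/(384² + 813582) = 1/(147456 + 813582) = 1/961038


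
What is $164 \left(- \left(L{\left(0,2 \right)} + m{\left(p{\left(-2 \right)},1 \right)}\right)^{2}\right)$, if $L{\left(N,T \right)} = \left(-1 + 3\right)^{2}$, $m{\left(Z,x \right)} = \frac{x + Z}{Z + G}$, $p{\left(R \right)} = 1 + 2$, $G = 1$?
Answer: $-4100$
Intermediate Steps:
$p{\left(R \right)} = 3$
$m{\left(Z,x \right)} = \frac{Z + x}{1 + Z}$ ($m{\left(Z,x \right)} = \frac{x + Z}{Z + 1} = \frac{Z + x}{1 + Z}$)
$L{\left(N,T \right)} = 4$ ($L{\left(N,T \right)} = 2^{2} = 4$)
$164 \left(- \left(L{\left(0,2 \right)} + m{\left(p{\left(-2 \right)},1 \right)}\right)^{2}\right) = 164 \left(- \left(4 + \frac{3 + 1}{1 + 3}\right)^{2}\right) = 164 \left(- \left(4 + \frac{1}{4} \cdot 4\right)^{2}\right) = 164 \left(- \left(4 + 1\right)^{2}\right) = 164 \left(- 5^{2}\right) = 164 \left(\left(-1\right) 25\right) = 164 \left(-25\right) = -4100$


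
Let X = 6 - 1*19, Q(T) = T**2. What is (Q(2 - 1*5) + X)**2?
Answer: 16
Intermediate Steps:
X = -13 (X = 6 - 19 = -13)
(Q(2 - 1*5) + X)**2 = ((2 - 1*5)**2 - 13)**2 = ((2 - 5)**2 - 13)**2 = ((-3)**2 - 13)**2 = (9 - 13)**2 = (-4)**2 = 16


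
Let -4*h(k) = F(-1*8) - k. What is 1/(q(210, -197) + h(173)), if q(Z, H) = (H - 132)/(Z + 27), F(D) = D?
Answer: 948/41581 ≈ 0.022799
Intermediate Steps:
q(Z, H) = (-132 + H)/(27 + Z)
h(k) = 2 + k/4 (h(k) = -(-1*8 - k)/4 = -(-8 - k)/4 = 2 + k/4)
1/(q(210, -197) + h(173)) = 1/((-132 - 197)/(27 + 210) + (2 + (1/4)*173)) = 1/(-329/237 + (2 + 173/4)) = 1/((1/237)*(-329) + 181/4) = 1/(-329/237 + 181/4) = 1/(41581/948) = 948/41581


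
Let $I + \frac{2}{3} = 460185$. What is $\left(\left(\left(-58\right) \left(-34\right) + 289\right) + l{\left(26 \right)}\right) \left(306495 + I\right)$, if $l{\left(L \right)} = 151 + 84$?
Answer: $1913631616$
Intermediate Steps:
$I = \frac{1380553}{3}$ ($I = - \frac{2}{3} + 460185 = \frac{1380553}{3} \approx 4.6018 \cdot 10^{5}$)
$l{\left(L \right)} = 235$
$\left(\left(\left(-58\right) \left(-34\right) + 289\right) + l{\left(26 \right)}\right) \left(306495 + I\right) = \left(\left(\left(-58\right) \left(-34\right) + 289\right) + 235\right) \left(306495 + \frac{1380553}{3}\right) = \left(\left(1972 + 289\right) + 235\right) \frac{2300038}{3} = \left(2261 + 235\right) \frac{2300038}{3} = 2496 \cdot \frac{2300038}{3} = 1913631616$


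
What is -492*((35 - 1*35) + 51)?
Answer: -25092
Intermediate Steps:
-492*((35 - 1*35) + 51) = -492*((35 - 35) + 51) = -492*(0 + 51) = -492*51 = -25092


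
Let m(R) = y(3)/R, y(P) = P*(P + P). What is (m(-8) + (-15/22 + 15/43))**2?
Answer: 23882769/3579664 ≈ 6.6718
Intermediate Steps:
y(P) = 2*P**2 (y(P) = P*(2*P) = 2*P**2)
m(R) = 18/R (m(R) = (2*3**2)/R = (2*9)/R = 18/R)
(m(-8) + (-15/22 + 15/43))**2 = (18/(-8) + (-15/22 + 15/43))**2 = (18*(-1/8) + (-15*1/22 + 15*(1/43)))**2 = (-9/4 + (-15/22 + 15/43))**2 = (-9/4 - 315/946)**2 = (-4887/1892)**2 = 23882769/3579664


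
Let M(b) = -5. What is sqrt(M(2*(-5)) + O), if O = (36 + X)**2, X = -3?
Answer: 2*sqrt(271) ≈ 32.924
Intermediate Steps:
O = 1089 (O = (36 - 3)**2 = 33**2 = 1089)
sqrt(M(2*(-5)) + O) = sqrt(-5 + 1089) = sqrt(1084) = 2*sqrt(271)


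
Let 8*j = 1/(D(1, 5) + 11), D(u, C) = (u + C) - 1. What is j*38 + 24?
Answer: 1555/64 ≈ 24.297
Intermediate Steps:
D(u, C) = -1 + C + u (D(u, C) = (C + u) - 1 = -1 + C + u)
j = 1/128 (j = 1/(8*((-1 + 5 + 1) + 11)) = 1/(8*(5 + 11)) = (⅛)/16 = (⅛)*(1/16) = 1/128 ≈ 0.0078125)
j*38 + 24 = (1/128)*38 + 24 = 19/64 + 24 = 1555/64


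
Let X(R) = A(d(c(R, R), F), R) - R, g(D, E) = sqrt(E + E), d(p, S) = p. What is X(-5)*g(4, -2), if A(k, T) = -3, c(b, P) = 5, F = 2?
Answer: 4*I ≈ 4.0*I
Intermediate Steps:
g(D, E) = sqrt(2)*sqrt(E) (g(D, E) = sqrt(2*E) = sqrt(2)*sqrt(E))
X(R) = -3 - R
X(-5)*g(4, -2) = (-3 - 1*(-5))*(sqrt(2)*sqrt(-2)) = (-3 + 5)*(sqrt(2)*(I*sqrt(2))) = 2*(2*I) = 4*I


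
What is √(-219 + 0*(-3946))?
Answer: I*√219 ≈ 14.799*I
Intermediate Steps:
√(-219 + 0*(-3946)) = √(-219 + 0) = √(-219) = I*√219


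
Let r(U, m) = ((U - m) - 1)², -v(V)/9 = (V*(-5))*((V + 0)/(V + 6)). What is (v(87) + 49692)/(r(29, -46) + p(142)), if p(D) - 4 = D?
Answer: 551329/58094 ≈ 9.4903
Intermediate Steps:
p(D) = 4 + D
v(V) = 45*V²/(6 + V) (v(V) = -9*V*(-5)*(V + 0)/(V + 6) = -9*(-5*V)*V/(6 + V) = -(-45)*V²/(6 + V) = 45*V²/(6 + V))
r(U, m) = (-1 + U - m)²
(v(87) + 49692)/(r(29, -46) + p(142)) = (45*87²/(6 + 87) + 49692)/((1 - 46 - 1*29)² + (4 + 142)) = (45*7569/93 + 49692)/((1 - 46 - 29)² + 146) = (45*7569*(1/93) + 49692)/((-74)² + 146) = (113535/31 + 49692)/(5476 + 146) = (1653987/31)/5622 = (1653987/31)*(1/5622) = 551329/58094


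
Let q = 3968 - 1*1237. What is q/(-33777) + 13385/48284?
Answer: 320241541/1630888668 ≈ 0.19636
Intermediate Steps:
q = 2731 (q = 3968 - 1237 = 2731)
q/(-33777) + 13385/48284 = 2731/(-33777) + 13385/48284 = 2731*(-1/33777) + 13385*(1/48284) = -2731/33777 + 13385/48284 = 320241541/1630888668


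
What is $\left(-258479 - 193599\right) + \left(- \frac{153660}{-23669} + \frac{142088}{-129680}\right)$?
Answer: $- \frac{173448725646729}{383674490} \approx -4.5207 \cdot 10^{5}$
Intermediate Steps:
$\left(-258479 - 193599\right) + \left(- \frac{153660}{-23669} + \frac{142088}{-129680}\right) = -452078 + \left(\left(-153660\right) \left(- \frac{1}{23669}\right) + 142088 \left(- \frac{1}{129680}\right)\right) = -452078 + \left(\frac{153660}{23669} - \frac{17761}{16210}\right) = -452078 + \frac{2070443491}{383674490} = - \frac{173448725646729}{383674490}$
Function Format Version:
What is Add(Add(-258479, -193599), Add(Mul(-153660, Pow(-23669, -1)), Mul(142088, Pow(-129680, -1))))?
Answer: Rational(-173448725646729, 383674490) ≈ -4.5207e+5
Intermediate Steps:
Add(Add(-258479, -193599), Add(Mul(-153660, Pow(-23669, -1)), Mul(142088, Pow(-129680, -1)))) = Add(-452078, Add(Mul(-153660, Rational(-1, 23669)), Mul(142088, Rational(-1, 129680)))) = Add(-452078, Add(Rational(153660, 23669), Rational(-17761, 16210))) = Add(-452078, Rational(2070443491, 383674490)) = Rational(-173448725646729, 383674490)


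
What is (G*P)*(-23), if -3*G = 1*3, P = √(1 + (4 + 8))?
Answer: 23*√13 ≈ 82.928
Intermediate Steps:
P = √13 (P = √(1 + 12) = √13 ≈ 3.6056)
G = -1 (G = -3/3 = -⅓*3 = -1)
(G*P)*(-23) = -√13*(-23) = 23*√13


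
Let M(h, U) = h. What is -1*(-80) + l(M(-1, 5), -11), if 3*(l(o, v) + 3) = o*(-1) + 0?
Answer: 232/3 ≈ 77.333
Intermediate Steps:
l(o, v) = -3 - o/3 (l(o, v) = -3 + (o*(-1) + 0)/3 = -3 + (-o + 0)/3 = -3 + (-o)/3 = -3 - o/3)
-1*(-80) + l(M(-1, 5), -11) = -1*(-80) + (-3 - ⅓*(-1)) = 80 + (-3 + ⅓) = 80 - 8/3 = 232/3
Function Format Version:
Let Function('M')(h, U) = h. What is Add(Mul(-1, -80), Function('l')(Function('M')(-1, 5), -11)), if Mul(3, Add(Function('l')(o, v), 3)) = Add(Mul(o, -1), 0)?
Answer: Rational(232, 3) ≈ 77.333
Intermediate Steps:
Function('l')(o, v) = Add(-3, Mul(Rational(-1, 3), o)) (Function('l')(o, v) = Add(-3, Mul(Rational(1, 3), Add(Mul(o, -1), 0))) = Add(-3, Mul(Rational(1, 3), Add(Mul(-1, o), 0))) = Add(-3, Mul(Rational(1, 3), Mul(-1, o))) = Add(-3, Mul(Rational(-1, 3), o)))
Add(Mul(-1, -80), Function('l')(Function('M')(-1, 5), -11)) = Add(Mul(-1, -80), Add(-3, Mul(Rational(-1, 3), -1))) = Add(80, Add(-3, Rational(1, 3))) = Add(80, Rational(-8, 3)) = Rational(232, 3)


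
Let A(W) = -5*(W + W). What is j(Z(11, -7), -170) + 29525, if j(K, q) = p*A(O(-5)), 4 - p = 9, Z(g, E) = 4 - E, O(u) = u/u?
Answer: 29575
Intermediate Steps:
O(u) = 1
A(W) = -10*W
p = -5 (p = 4 - 1*9 = 4 - 9 = -5)
j(K, q) = 50 (j(K, q) = -(-50) = -5*(-10) = 50)
j(Z(11, -7), -170) + 29525 = 50 + 29525 = 29575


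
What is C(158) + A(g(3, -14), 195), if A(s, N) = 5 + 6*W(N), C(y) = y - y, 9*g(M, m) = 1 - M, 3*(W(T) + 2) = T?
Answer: 383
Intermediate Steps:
W(T) = -2 + T/3
g(M, m) = ⅑ - M/9 (g(M, m) = (1 - M)/9 = ⅑ - M/9)
C(y) = 0
A(s, N) = -7 + 2*N (A(s, N) = 5 + 6*(-2 + N/3) = 5 + (-12 + 2*N) = -7 + 2*N)
C(158) + A(g(3, -14), 195) = 0 + (-7 + 2*195) = 0 + (-7 + 390) = 0 + 383 = 383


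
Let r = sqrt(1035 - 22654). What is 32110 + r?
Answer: 32110 + I*sqrt(21619) ≈ 32110.0 + 147.03*I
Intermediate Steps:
r = I*sqrt(21619) (r = sqrt(-21619) = I*sqrt(21619) ≈ 147.03*I)
32110 + r = 32110 + I*sqrt(21619)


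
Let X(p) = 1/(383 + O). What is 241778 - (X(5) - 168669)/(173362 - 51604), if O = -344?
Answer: 574052200663/2374281 ≈ 2.4178e+5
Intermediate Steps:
X(p) = 1/39 (X(p) = 1/(383 - 344) = 1/39)
241778 - (X(5) - 168669)/(173362 - 51604) = 241778 - (1/39 - 168669)/(173362 - 51604) = 241778 - (-6578090)/(39*121758) = 241778 - 1*(-3289045/2374281) = 241778 + 3289045/2374281 = 574052200663/2374281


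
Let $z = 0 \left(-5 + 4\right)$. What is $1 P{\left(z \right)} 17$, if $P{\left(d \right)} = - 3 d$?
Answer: $0$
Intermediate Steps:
$z = 0$ ($z = 0 \left(-1\right) = 0$)
$1 P{\left(z \right)} 17 = 1 \left(\left(-3\right) 0\right) 17 = 1 \cdot 0 \cdot 17 = 0 \cdot 17 = 0$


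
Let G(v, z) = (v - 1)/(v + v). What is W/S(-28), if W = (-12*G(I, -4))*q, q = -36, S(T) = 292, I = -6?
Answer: 63/73 ≈ 0.86301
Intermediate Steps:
G(v, z) = (-1 + v)/(2*v) (G(v, z) = (-1 + v)/((2*v)) = (-1 + v)*(1/(2*v)) = (-1 + v)/(2*v))
W = 252 (W = -6*(-1 - 6)/(-6)*(-36) = -6*(-1)*(-7)/6*(-36) = -12*7/12*(-36) = -7*(-36) = 252)
W/S(-28) = 252/292 = 252*(1/292) = 63/73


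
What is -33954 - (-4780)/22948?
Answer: -194792903/5737 ≈ -33954.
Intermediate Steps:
-33954 - (-4780)/22948 = -33954 - 1*(-1195/5737) = -33954 + 1195/5737 = -194792903/5737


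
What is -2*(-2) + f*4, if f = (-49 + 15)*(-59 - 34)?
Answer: 12652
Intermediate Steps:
f = 3162 (f = -34*(-93) = 3162)
-2*(-2) + f*4 = -2*(-2) + 3162*4 = 4 + 12648 = 12652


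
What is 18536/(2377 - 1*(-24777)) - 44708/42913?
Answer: -209282832/582629801 ≈ -0.35920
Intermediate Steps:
18536/(2377 - 1*(-24777)) - 44708/42913 = 18536/(2377 + 24777) - 44708*1/42913 = 18536/27154 - 44708/42913 = 18536*(1/27154) - 44708/42913 = 9268/13577 - 44708/42913 = -209282832/582629801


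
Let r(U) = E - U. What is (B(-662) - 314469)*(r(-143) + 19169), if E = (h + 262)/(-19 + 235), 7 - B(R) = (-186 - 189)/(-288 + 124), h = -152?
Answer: -107566648834393/17712 ≈ -6.0731e+9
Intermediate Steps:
B(R) = 773/164 (B(R) = 7 - (-186 - 189)/(-288 + 124) = 7 - (-375)/(-164) = 7 - (-375)*(-1)/164 = 7 - 1*375/164 = 7 - 375/164 = 773/164)
E = 55/108 (E = (-152 + 262)/(-19 + 235) = 110/216 = 110*(1/216) = 55/108 ≈ 0.50926)
r(U) = 55/108 - U
(B(-662) - 314469)*(r(-143) + 19169) = (773/164 - 314469)*((55/108 - 1*(-143)) + 19169) = -51572143*((55/108 + 143) + 19169)/164 = -51572143*(15499/108 + 19169)/164 = -51572143/164*2085751/108 = -107566648834393/17712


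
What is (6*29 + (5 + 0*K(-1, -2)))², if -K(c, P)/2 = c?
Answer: 32041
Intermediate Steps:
K(c, P) = -2*c
(6*29 + (5 + 0*K(-1, -2)))² = (6*29 + (5 + 0*(-2*(-1))))² = (174 + (5 + 0*2))² = (174 + (5 + 0))² = (174 + 5)² = 179² = 32041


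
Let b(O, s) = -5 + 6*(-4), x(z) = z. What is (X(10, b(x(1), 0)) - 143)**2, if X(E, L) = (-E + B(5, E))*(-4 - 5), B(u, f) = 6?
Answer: 11449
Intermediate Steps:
b(O, s) = -29 (b(O, s) = -5 - 24 = -29)
X(E, L) = -54 + 9*E (X(E, L) = (-E + 6)*(-4 - 5) = (6 - E)*(-9) = -54 + 9*E)
(X(10, b(x(1), 0)) - 143)**2 = ((-54 + 9*10) - 143)**2 = ((-54 + 90) - 143)**2 = (36 - 143)**2 = (-107)**2 = 11449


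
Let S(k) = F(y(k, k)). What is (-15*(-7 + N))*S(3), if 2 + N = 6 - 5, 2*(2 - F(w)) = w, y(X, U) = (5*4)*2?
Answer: -2160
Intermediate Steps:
y(X, U) = 40 (y(X, U) = 20*2 = 40)
F(w) = 2 - w/2
S(k) = -18 (S(k) = 2 - ½*40 = 2 - 20 = -18)
N = -1 (N = -2 + (6 - 5) = -2 + 1 = -1)
(-15*(-7 + N))*S(3) = -15*(-7 - 1)*(-18) = -15*(-8)*(-18) = 120*(-18) = -2160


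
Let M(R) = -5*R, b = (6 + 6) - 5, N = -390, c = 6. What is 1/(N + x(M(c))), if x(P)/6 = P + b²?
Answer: -1/276 ≈ -0.0036232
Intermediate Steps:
b = 7 (b = 12 - 5 = 7)
x(P) = 294 + 6*P (x(P) = 6*(P + 7²) = 6*(P + 49) = 6*(49 + P) = 294 + 6*P)
1/(N + x(M(c))) = 1/(-390 + (294 + 6*(-5*6))) = 1/(-390 + (294 + 6*(-30))) = 1/(-390 + (294 - 180)) = 1/(-390 + 114) = 1/(-276) = -1/276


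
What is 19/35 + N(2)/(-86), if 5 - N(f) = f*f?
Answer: 1599/3010 ≈ 0.53123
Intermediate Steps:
N(f) = 5 - f² (N(f) = 5 - f*f = 5 - f²)
19/35 + N(2)/(-86) = 19/35 + (5 - 1*2²)/(-86) = 19*(1/35) + (5 - 1*4)*(-1/86) = 19/35 + (5 - 4)*(-1/86) = 19/35 + 1*(-1/86) = 19/35 - 1/86 = 1599/3010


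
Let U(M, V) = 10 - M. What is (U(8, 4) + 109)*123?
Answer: 13653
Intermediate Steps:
(U(8, 4) + 109)*123 = ((10 - 1*8) + 109)*123 = ((10 - 8) + 109)*123 = (2 + 109)*123 = 111*123 = 13653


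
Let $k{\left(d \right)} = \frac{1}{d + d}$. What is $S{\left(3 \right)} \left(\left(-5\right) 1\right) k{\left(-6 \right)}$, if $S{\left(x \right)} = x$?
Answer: $\frac{5}{4} \approx 1.25$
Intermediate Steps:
$k{\left(d \right)} = \frac{1}{2 d}$
$S{\left(3 \right)} \left(\left(-5\right) 1\right) k{\left(-6 \right)} = 3 \left(\left(-5\right) 1\right) \frac{1}{2 \left(-6\right)} = 3 \left(-5\right) \frac{1}{2} \left(- \frac{1}{6}\right) = \left(-15\right) \left(- \frac{1}{12}\right) = \frac{5}{4}$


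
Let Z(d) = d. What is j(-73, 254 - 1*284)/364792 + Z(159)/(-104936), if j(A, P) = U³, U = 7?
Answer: -1375555/2392488332 ≈ -0.00057495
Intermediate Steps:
j(A, P) = 343 (j(A, P) = 7³ = 343)
j(-73, 254 - 1*284)/364792 + Z(159)/(-104936) = 343/364792 + 159/(-104936) = 343*(1/364792) + 159*(-1/104936) = 343/364792 - 159/104936 = -1375555/2392488332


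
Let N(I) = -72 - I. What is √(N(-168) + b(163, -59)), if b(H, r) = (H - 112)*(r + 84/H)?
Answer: I*√76697205/163 ≈ 53.728*I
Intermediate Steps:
b(H, r) = (-112 + H)*(r + 84/H)
√(N(-168) + b(163, -59)) = √((-72 - 1*(-168)) + (84 - 9408/163 - 112*(-59) + 163*(-59))) = √((-72 + 168) + (84 - 9408*1/163 + 6608 - 9617)) = √(96 + (84 - 9408/163 + 6608 - 9617)) = √(96 - 486183/163) = √(-470535/163) = I*√76697205/163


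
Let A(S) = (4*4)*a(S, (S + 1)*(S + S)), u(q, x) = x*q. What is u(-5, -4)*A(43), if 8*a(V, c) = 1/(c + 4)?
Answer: 10/947 ≈ 0.010560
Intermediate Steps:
u(q, x) = q*x
a(V, c) = 1/(8*(4 + c)) (a(V, c) = 1/(8*(c + 4)) = 1/(8*(4 + c)))
A(S) = 2/(4 + 2*S*(1 + S)) (A(S) = (4*4)*(1/(8*(4 + (S + 1)*(S + S)))) = 16*(1/(8*(4 + (1 + S)*(2*S)))) = 16*(1/(8*(4 + 2*S*(1 + S)))) = 2/(4 + 2*S*(1 + S)))
u(-5, -4)*A(43) = (-5*(-4))/(2 + 43*(1 + 43)) = 20/(2 + 43*44) = 20/(2 + 1892) = 20/1894 = 20*(1/1894) = 10/947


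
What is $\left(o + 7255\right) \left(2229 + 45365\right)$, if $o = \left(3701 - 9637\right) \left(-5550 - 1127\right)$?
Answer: $1886717873638$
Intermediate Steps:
$o = 39634672$ ($o = - 5936 \left(-5550 - 1127\right) = \left(-5936\right) \left(-6677\right) = 39634672$)
$\left(o + 7255\right) \left(2229 + 45365\right) = \left(39634672 + 7255\right) \left(2229 + 45365\right) = 39641927 \cdot 47594 = 1886717873638$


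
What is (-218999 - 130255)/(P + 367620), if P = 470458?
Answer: -174627/419039 ≈ -0.41673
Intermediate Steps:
(-218999 - 130255)/(P + 367620) = (-218999 - 130255)/(470458 + 367620) = -349254/838078 = -349254*1/838078 = -174627/419039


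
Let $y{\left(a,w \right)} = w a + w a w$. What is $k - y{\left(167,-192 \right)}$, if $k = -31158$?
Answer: $-6155382$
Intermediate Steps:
$y{\left(a,w \right)} = a w + a w^{2}$ ($y{\left(a,w \right)} = a w + a w w = a w + a w^{2}$)
$k - y{\left(167,-192 \right)} = -31158 - 167 \left(-192\right) \left(1 - 192\right) = -31158 - 167 \left(-192\right) \left(-191\right) = -31158 - 6124224 = -6155382$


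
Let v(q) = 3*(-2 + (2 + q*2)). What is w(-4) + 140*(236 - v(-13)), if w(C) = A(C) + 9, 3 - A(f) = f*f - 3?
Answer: 43959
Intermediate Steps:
v(q) = 6*q (v(q) = 3*(-2 + (2 + 2*q)) = 3*(2*q) = 6*q)
A(f) = 6 - f² (A(f) = 3 - (f*f - 3) = 3 - (f² - 3) = 3 - (-3 + f²) = 3 + (3 - f²) = 6 - f²)
w(C) = 15 - C² (w(C) = (6 - C²) + 9 = 15 - C²)
w(-4) + 140*(236 - v(-13)) = (15 - 1*(-4)²) + 140*(236 - 6*(-13)) = (15 - 1*16) + 140*(236 - 1*(-78)) = (15 - 16) + 140*(236 + 78) = -1 + 140*314 = -1 + 43960 = 43959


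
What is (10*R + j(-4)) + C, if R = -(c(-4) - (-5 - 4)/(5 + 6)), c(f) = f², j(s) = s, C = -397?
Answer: -6261/11 ≈ -569.18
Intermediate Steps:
R = -185/11 (R = -((-4)² - (-5 - 4)/(5 + 6)) = -(16 - (-9)/11) = -(16 - 1*(-9/11)) = -(16 + 9/11) = -1*185/11 = -185/11 ≈ -16.818)
(10*R + j(-4)) + C = (10*(-185/11) - 4) - 397 = (-1850/11 - 4) - 397 = -1894/11 - 397 = -6261/11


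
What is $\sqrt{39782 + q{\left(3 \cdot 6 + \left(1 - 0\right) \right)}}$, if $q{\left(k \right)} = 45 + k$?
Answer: $\sqrt{39846} \approx 199.61$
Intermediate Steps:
$\sqrt{39782 + q{\left(3 \cdot 6 + \left(1 - 0\right) \right)}} = \sqrt{39782 + \left(45 + \left(3 \cdot 6 + \left(1 - 0\right)\right)\right)} = \sqrt{39782 + \left(45 + \left(18 + \left(1 + 0\right)\right)\right)} = \sqrt{39782 + \left(45 + \left(18 + 1\right)\right)} = \sqrt{39782 + \left(45 + 19\right)} = \sqrt{39782 + 64} = \sqrt{39846}$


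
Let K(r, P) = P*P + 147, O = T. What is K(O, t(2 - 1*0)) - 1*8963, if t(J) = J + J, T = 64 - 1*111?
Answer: -8800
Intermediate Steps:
T = -47 (T = 64 - 111 = -47)
t(J) = 2*J
O = -47
K(r, P) = 147 + P**2 (K(r, P) = P**2 + 147 = 147 + P**2)
K(O, t(2 - 1*0)) - 1*8963 = (147 + (2*(2 - 1*0))**2) - 1*8963 = (147 + (2*(2 + 0))**2) - 8963 = (147 + (2*2)**2) - 8963 = (147 + 4**2) - 8963 = (147 + 16) - 8963 = 163 - 8963 = -8800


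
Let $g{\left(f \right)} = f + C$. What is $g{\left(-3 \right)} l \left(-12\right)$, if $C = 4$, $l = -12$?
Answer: $144$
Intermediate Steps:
$g{\left(f \right)} = 4 + f$ ($g{\left(f \right)} = f + 4 = 4 + f$)
$g{\left(-3 \right)} l \left(-12\right) = \left(4 - 3\right) \left(-12\right) \left(-12\right) = 1 \left(-12\right) \left(-12\right) = \left(-12\right) \left(-12\right) = 144$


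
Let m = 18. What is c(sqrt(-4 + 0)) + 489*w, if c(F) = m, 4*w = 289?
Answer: 141393/4 ≈ 35348.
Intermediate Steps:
w = 289/4 (w = (1/4)*289 = 289/4 ≈ 72.250)
c(F) = 18
c(sqrt(-4 + 0)) + 489*w = 18 + 489*(289/4) = 18 + 141321/4 = 141393/4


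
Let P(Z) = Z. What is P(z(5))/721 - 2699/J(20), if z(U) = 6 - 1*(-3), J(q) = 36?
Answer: -1945655/25956 ≈ -74.960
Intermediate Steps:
z(U) = 9 (z(U) = 6 + 3 = 9)
P(z(5))/721 - 2699/J(20) = 9/721 - 2699/36 = -1945655/25956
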